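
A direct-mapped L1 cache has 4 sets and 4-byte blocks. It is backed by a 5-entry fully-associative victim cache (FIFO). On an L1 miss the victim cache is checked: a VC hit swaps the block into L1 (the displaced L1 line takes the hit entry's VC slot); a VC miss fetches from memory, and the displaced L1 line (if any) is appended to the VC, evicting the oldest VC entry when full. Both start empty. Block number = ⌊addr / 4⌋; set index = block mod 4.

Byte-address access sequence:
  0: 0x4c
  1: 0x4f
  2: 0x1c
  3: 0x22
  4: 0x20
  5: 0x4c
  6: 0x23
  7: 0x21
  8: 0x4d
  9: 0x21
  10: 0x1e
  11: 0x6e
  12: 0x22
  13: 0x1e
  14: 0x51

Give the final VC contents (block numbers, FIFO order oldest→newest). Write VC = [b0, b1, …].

  [0] addr=0x4c blk=19 s=3: MISS | VC []
  [1] addr=0x4f blk=19 s=3: L1-HIT | VC []
  [2] addr=0x1c blk=7 s=3: MISS | VC [19]
  [3] addr=0x22 blk=8 s=0: MISS | VC [19]
  [4] addr=0x20 blk=8 s=0: L1-HIT | VC [19]
  [5] addr=0x4c blk=19 s=3: VC-HIT | VC [7]
  [6] addr=0x23 blk=8 s=0: L1-HIT | VC [7]
  [7] addr=0x21 blk=8 s=0: L1-HIT | VC [7]
  [8] addr=0x4d blk=19 s=3: L1-HIT | VC [7]
  [9] addr=0x21 blk=8 s=0: L1-HIT | VC [7]
  [10] addr=0x1e blk=7 s=3: VC-HIT | VC [19]
  [11] addr=0x6e blk=27 s=3: MISS | VC [19, 7]
  [12] addr=0x22 blk=8 s=0: L1-HIT | VC [19, 7]
  [13] addr=0x1e blk=7 s=3: VC-HIT | VC [19, 27]
  [14] addr=0x51 blk=20 s=0: MISS | VC [19, 27, 8]

VC = [19, 27, 8]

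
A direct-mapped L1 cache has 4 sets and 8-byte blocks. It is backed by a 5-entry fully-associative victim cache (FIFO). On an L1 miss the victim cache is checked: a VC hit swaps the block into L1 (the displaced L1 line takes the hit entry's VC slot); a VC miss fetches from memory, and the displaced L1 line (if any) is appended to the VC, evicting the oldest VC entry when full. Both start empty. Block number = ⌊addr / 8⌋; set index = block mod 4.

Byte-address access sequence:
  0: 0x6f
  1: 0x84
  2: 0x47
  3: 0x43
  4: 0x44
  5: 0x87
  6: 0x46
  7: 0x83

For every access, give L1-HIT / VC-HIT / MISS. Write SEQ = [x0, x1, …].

SEQ = [MISS, MISS, MISS, L1-HIT, L1-HIT, VC-HIT, VC-HIT, VC-HIT]

0: 0x6f (blk 13, set 1) → MISS  vc=[]
1: 0x84 (blk 16, set 0) → MISS  vc=[]
2: 0x47 (blk 8, set 0) → MISS  vc=[16]
3: 0x43 (blk 8, set 0) → L1-HIT  vc=[16]
4: 0x44 (blk 8, set 0) → L1-HIT  vc=[16]
5: 0x87 (blk 16, set 0) → VC-HIT  vc=[8]
6: 0x46 (blk 8, set 0) → VC-HIT  vc=[16]
7: 0x83 (blk 16, set 0) → VC-HIT  vc=[8]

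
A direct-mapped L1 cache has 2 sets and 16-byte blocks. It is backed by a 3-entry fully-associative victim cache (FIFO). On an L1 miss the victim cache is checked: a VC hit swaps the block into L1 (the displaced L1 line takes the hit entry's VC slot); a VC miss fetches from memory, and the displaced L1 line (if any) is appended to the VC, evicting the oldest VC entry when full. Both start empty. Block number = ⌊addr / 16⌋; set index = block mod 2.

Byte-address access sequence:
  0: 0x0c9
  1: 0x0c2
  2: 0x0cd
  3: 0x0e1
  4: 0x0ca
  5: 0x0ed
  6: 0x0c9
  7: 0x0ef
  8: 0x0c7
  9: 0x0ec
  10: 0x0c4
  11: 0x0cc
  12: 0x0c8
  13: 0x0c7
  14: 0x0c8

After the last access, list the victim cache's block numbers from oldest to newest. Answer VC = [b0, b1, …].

0: 0xc9 (blk 12, set 0) → MISS  vc=[]
1: 0xc2 (blk 12, set 0) → L1-HIT  vc=[]
2: 0xcd (blk 12, set 0) → L1-HIT  vc=[]
3: 0xe1 (blk 14, set 0) → MISS  vc=[12]
4: 0xca (blk 12, set 0) → VC-HIT  vc=[14]
5: 0xed (blk 14, set 0) → VC-HIT  vc=[12]
6: 0xc9 (blk 12, set 0) → VC-HIT  vc=[14]
7: 0xef (blk 14, set 0) → VC-HIT  vc=[12]
8: 0xc7 (blk 12, set 0) → VC-HIT  vc=[14]
9: 0xec (blk 14, set 0) → VC-HIT  vc=[12]
10: 0xc4 (blk 12, set 0) → VC-HIT  vc=[14]
11: 0xcc (blk 12, set 0) → L1-HIT  vc=[14]
12: 0xc8 (blk 12, set 0) → L1-HIT  vc=[14]
13: 0xc7 (blk 12, set 0) → L1-HIT  vc=[14]
14: 0xc8 (blk 12, set 0) → L1-HIT  vc=[14]

VC = [14]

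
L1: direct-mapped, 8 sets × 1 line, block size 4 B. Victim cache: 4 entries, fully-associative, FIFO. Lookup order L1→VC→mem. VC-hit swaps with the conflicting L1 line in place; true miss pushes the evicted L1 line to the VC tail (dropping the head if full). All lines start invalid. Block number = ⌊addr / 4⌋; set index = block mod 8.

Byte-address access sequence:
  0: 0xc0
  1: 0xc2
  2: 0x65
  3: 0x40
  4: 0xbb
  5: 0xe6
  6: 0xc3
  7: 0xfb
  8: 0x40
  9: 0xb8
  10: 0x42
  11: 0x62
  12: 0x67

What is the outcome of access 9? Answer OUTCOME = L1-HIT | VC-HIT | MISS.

#0 0xc0→b48/s0 MISS; vc=[]
#1 0xc2→b48/s0 L1-HIT; vc=[]
#2 0x65→b25/s1 MISS; vc=[]
#3 0x40→b16/s0 MISS; vc=[48]
#4 0xbb→b46/s6 MISS; vc=[48]
#5 0xe6→b57/s1 MISS; vc=[48,25]
#6 0xc3→b48/s0 VC-HIT; vc=[16,25]
#7 0xfb→b62/s6 MISS; vc=[16,25,46]
#8 0x40→b16/s0 VC-HIT; vc=[48,25,46]
#9 0xb8→b46/s6 VC-HIT; vc=[48,25,62]
#10 0x42→b16/s0 L1-HIT; vc=[48,25,62]
#11 0x62→b24/s0 MISS; vc=[48,25,62,16]
#12 0x67→b25/s1 VC-HIT; vc=[48,57,62,16]

OUTCOME = VC-HIT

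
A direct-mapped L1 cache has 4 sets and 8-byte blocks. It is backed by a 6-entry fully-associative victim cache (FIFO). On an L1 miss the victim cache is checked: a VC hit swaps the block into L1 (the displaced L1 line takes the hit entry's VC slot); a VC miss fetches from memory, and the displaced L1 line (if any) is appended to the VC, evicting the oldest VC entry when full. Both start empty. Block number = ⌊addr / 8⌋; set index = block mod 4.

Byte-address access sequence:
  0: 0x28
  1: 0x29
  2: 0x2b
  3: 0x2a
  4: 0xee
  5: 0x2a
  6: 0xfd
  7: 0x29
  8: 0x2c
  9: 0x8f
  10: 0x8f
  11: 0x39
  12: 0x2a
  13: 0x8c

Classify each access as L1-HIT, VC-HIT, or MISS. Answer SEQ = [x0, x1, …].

  [0] addr=0x28 blk=5 s=1: MISS | VC []
  [1] addr=0x29 blk=5 s=1: L1-HIT | VC []
  [2] addr=0x2b blk=5 s=1: L1-HIT | VC []
  [3] addr=0x2a blk=5 s=1: L1-HIT | VC []
  [4] addr=0xee blk=29 s=1: MISS | VC [5]
  [5] addr=0x2a blk=5 s=1: VC-HIT | VC [29]
  [6] addr=0xfd blk=31 s=3: MISS | VC [29]
  [7] addr=0x29 blk=5 s=1: L1-HIT | VC [29]
  [8] addr=0x2c blk=5 s=1: L1-HIT | VC [29]
  [9] addr=0x8f blk=17 s=1: MISS | VC [29, 5]
  [10] addr=0x8f blk=17 s=1: L1-HIT | VC [29, 5]
  [11] addr=0x39 blk=7 s=3: MISS | VC [29, 5, 31]
  [12] addr=0x2a blk=5 s=1: VC-HIT | VC [29, 17, 31]
  [13] addr=0x8c blk=17 s=1: VC-HIT | VC [29, 5, 31]

SEQ = [MISS, L1-HIT, L1-HIT, L1-HIT, MISS, VC-HIT, MISS, L1-HIT, L1-HIT, MISS, L1-HIT, MISS, VC-HIT, VC-HIT]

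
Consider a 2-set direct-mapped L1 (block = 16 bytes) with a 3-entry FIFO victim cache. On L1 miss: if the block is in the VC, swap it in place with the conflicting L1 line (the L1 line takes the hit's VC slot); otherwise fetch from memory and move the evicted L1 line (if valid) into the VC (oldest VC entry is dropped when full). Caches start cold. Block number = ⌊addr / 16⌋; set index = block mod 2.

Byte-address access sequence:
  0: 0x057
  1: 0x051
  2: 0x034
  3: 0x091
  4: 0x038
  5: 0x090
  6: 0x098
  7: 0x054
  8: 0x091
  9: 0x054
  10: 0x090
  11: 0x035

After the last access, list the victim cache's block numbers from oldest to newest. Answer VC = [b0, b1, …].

VC = [5, 9]

#0 0x57→b5/s1 MISS; vc=[]
#1 0x51→b5/s1 L1-HIT; vc=[]
#2 0x34→b3/s1 MISS; vc=[5]
#3 0x91→b9/s1 MISS; vc=[5,3]
#4 0x38→b3/s1 VC-HIT; vc=[5,9]
#5 0x90→b9/s1 VC-HIT; vc=[5,3]
#6 0x98→b9/s1 L1-HIT; vc=[5,3]
#7 0x54→b5/s1 VC-HIT; vc=[9,3]
#8 0x91→b9/s1 VC-HIT; vc=[5,3]
#9 0x54→b5/s1 VC-HIT; vc=[9,3]
#10 0x90→b9/s1 VC-HIT; vc=[5,3]
#11 0x35→b3/s1 VC-HIT; vc=[5,9]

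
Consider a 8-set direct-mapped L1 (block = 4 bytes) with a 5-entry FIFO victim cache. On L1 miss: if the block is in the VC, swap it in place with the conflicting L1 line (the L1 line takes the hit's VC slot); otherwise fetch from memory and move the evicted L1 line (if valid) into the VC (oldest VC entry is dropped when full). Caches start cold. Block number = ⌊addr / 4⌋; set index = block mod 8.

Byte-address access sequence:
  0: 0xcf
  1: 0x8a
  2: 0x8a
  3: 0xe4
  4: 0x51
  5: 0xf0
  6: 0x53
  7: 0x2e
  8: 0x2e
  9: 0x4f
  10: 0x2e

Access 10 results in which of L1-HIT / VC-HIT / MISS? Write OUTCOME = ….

OUTCOME = VC-HIT

0: 0xcf (blk 51, set 3) → MISS  vc=[]
1: 0x8a (blk 34, set 2) → MISS  vc=[]
2: 0x8a (blk 34, set 2) → L1-HIT  vc=[]
3: 0xe4 (blk 57, set 1) → MISS  vc=[]
4: 0x51 (blk 20, set 4) → MISS  vc=[]
5: 0xf0 (blk 60, set 4) → MISS  vc=[20]
6: 0x53 (blk 20, set 4) → VC-HIT  vc=[60]
7: 0x2e (blk 11, set 3) → MISS  vc=[60, 51]
8: 0x2e (blk 11, set 3) → L1-HIT  vc=[60, 51]
9: 0x4f (blk 19, set 3) → MISS  vc=[60, 51, 11]
10: 0x2e (blk 11, set 3) → VC-HIT  vc=[60, 51, 19]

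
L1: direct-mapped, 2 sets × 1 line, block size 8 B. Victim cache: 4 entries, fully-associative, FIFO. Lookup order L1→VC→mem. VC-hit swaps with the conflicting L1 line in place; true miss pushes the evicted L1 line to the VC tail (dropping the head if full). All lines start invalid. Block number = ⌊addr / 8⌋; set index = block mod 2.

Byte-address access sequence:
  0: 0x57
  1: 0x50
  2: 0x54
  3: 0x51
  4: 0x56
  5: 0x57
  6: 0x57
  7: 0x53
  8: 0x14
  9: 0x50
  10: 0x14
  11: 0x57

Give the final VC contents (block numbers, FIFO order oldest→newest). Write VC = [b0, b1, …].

VC = [2]

0: 0x57 (blk 10, set 0) → MISS  vc=[]
1: 0x50 (blk 10, set 0) → L1-HIT  vc=[]
2: 0x54 (blk 10, set 0) → L1-HIT  vc=[]
3: 0x51 (blk 10, set 0) → L1-HIT  vc=[]
4: 0x56 (blk 10, set 0) → L1-HIT  vc=[]
5: 0x57 (blk 10, set 0) → L1-HIT  vc=[]
6: 0x57 (blk 10, set 0) → L1-HIT  vc=[]
7: 0x53 (blk 10, set 0) → L1-HIT  vc=[]
8: 0x14 (blk 2, set 0) → MISS  vc=[10]
9: 0x50 (blk 10, set 0) → VC-HIT  vc=[2]
10: 0x14 (blk 2, set 0) → VC-HIT  vc=[10]
11: 0x57 (blk 10, set 0) → VC-HIT  vc=[2]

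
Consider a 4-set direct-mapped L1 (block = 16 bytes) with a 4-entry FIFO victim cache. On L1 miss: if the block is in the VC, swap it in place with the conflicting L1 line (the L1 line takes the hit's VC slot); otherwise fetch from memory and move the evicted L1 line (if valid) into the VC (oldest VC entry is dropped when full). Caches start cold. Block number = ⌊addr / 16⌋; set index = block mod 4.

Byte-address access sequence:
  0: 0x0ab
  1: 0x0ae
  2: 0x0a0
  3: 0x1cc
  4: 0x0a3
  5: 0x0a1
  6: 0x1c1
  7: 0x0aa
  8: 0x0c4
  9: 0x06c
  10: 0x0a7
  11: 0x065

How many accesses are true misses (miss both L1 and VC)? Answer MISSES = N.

#0 0xab→b10/s2 MISS; vc=[]
#1 0xae→b10/s2 L1-HIT; vc=[]
#2 0xa0→b10/s2 L1-HIT; vc=[]
#3 0x1cc→b28/s0 MISS; vc=[]
#4 0xa3→b10/s2 L1-HIT; vc=[]
#5 0xa1→b10/s2 L1-HIT; vc=[]
#6 0x1c1→b28/s0 L1-HIT; vc=[]
#7 0xaa→b10/s2 L1-HIT; vc=[]
#8 0xc4→b12/s0 MISS; vc=[28]
#9 0x6c→b6/s2 MISS; vc=[28,10]
#10 0xa7→b10/s2 VC-HIT; vc=[28,6]
#11 0x65→b6/s2 VC-HIT; vc=[28,10]

MISSES = 4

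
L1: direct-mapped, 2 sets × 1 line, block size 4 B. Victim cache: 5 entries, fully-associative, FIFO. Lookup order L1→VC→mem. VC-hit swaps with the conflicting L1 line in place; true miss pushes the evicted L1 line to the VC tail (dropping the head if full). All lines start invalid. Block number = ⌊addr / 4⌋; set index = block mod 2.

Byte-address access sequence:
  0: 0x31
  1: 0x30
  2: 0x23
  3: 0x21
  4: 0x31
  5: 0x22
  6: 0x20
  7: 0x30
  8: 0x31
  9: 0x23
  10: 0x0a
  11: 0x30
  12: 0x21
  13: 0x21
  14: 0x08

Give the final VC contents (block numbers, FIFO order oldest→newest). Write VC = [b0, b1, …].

VC = [8, 12]

0: 0x31 (blk 12, set 0) → MISS  vc=[]
1: 0x30 (blk 12, set 0) → L1-HIT  vc=[]
2: 0x23 (blk 8, set 0) → MISS  vc=[12]
3: 0x21 (blk 8, set 0) → L1-HIT  vc=[12]
4: 0x31 (blk 12, set 0) → VC-HIT  vc=[8]
5: 0x22 (blk 8, set 0) → VC-HIT  vc=[12]
6: 0x20 (blk 8, set 0) → L1-HIT  vc=[12]
7: 0x30 (blk 12, set 0) → VC-HIT  vc=[8]
8: 0x31 (blk 12, set 0) → L1-HIT  vc=[8]
9: 0x23 (blk 8, set 0) → VC-HIT  vc=[12]
10: 0xa (blk 2, set 0) → MISS  vc=[12, 8]
11: 0x30 (blk 12, set 0) → VC-HIT  vc=[2, 8]
12: 0x21 (blk 8, set 0) → VC-HIT  vc=[2, 12]
13: 0x21 (blk 8, set 0) → L1-HIT  vc=[2, 12]
14: 0x8 (blk 2, set 0) → VC-HIT  vc=[8, 12]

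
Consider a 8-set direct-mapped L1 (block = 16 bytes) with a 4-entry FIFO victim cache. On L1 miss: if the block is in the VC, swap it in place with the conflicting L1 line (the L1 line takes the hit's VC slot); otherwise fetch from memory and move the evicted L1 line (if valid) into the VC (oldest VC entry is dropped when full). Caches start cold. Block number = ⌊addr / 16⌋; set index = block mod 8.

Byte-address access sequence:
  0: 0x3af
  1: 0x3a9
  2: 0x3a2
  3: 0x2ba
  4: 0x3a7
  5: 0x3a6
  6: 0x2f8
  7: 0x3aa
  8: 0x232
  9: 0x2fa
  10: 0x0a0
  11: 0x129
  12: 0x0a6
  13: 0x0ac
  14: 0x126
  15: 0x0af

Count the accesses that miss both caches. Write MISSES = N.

#0 0x3af→b58/s2 MISS; vc=[]
#1 0x3a9→b58/s2 L1-HIT; vc=[]
#2 0x3a2→b58/s2 L1-HIT; vc=[]
#3 0x2ba→b43/s3 MISS; vc=[]
#4 0x3a7→b58/s2 L1-HIT; vc=[]
#5 0x3a6→b58/s2 L1-HIT; vc=[]
#6 0x2f8→b47/s7 MISS; vc=[]
#7 0x3aa→b58/s2 L1-HIT; vc=[]
#8 0x232→b35/s3 MISS; vc=[43]
#9 0x2fa→b47/s7 L1-HIT; vc=[43]
#10 0xa0→b10/s2 MISS; vc=[43,58]
#11 0x129→b18/s2 MISS; vc=[43,58,10]
#12 0xa6→b10/s2 VC-HIT; vc=[43,58,18]
#13 0xac→b10/s2 L1-HIT; vc=[43,58,18]
#14 0x126→b18/s2 VC-HIT; vc=[43,58,10]
#15 0xaf→b10/s2 VC-HIT; vc=[43,58,18]

MISSES = 6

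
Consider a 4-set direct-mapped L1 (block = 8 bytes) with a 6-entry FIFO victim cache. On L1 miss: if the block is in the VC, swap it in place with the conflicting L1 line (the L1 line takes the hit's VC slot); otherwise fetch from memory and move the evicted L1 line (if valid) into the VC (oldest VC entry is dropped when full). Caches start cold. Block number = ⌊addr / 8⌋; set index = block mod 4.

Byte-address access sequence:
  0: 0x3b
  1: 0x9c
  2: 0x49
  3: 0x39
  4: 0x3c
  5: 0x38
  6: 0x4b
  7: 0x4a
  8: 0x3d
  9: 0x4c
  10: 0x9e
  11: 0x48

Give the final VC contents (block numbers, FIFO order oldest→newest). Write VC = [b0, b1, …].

VC = [7]

#0 0x3b→b7/s3 MISS; vc=[]
#1 0x9c→b19/s3 MISS; vc=[7]
#2 0x49→b9/s1 MISS; vc=[7]
#3 0x39→b7/s3 VC-HIT; vc=[19]
#4 0x3c→b7/s3 L1-HIT; vc=[19]
#5 0x38→b7/s3 L1-HIT; vc=[19]
#6 0x4b→b9/s1 L1-HIT; vc=[19]
#7 0x4a→b9/s1 L1-HIT; vc=[19]
#8 0x3d→b7/s3 L1-HIT; vc=[19]
#9 0x4c→b9/s1 L1-HIT; vc=[19]
#10 0x9e→b19/s3 VC-HIT; vc=[7]
#11 0x48→b9/s1 L1-HIT; vc=[7]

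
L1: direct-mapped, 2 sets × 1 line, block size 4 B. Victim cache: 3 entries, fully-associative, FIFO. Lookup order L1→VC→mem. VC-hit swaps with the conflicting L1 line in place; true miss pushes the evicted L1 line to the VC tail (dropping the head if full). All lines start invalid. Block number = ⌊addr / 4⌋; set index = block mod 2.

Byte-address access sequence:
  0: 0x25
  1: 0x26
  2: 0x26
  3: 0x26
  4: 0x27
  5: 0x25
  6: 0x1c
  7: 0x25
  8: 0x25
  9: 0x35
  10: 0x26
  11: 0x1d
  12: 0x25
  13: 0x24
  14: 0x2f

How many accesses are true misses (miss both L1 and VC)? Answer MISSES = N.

0: 0x25 (blk 9, set 1) → MISS  vc=[]
1: 0x26 (blk 9, set 1) → L1-HIT  vc=[]
2: 0x26 (blk 9, set 1) → L1-HIT  vc=[]
3: 0x26 (blk 9, set 1) → L1-HIT  vc=[]
4: 0x27 (blk 9, set 1) → L1-HIT  vc=[]
5: 0x25 (blk 9, set 1) → L1-HIT  vc=[]
6: 0x1c (blk 7, set 1) → MISS  vc=[9]
7: 0x25 (blk 9, set 1) → VC-HIT  vc=[7]
8: 0x25 (blk 9, set 1) → L1-HIT  vc=[7]
9: 0x35 (blk 13, set 1) → MISS  vc=[7, 9]
10: 0x26 (blk 9, set 1) → VC-HIT  vc=[7, 13]
11: 0x1d (blk 7, set 1) → VC-HIT  vc=[9, 13]
12: 0x25 (blk 9, set 1) → VC-HIT  vc=[7, 13]
13: 0x24 (blk 9, set 1) → L1-HIT  vc=[7, 13]
14: 0x2f (blk 11, set 1) → MISS  vc=[7, 13, 9]

MISSES = 4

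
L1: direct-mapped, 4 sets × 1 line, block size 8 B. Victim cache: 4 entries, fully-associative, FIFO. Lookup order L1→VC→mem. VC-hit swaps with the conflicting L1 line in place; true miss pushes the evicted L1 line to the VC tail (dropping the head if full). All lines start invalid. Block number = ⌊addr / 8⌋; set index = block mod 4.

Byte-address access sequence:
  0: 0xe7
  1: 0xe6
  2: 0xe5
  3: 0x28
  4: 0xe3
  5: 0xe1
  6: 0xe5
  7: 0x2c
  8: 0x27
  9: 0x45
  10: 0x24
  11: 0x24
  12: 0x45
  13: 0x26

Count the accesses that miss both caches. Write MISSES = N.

MISSES = 4

0: 0xe7 (blk 28, set 0) → MISS  vc=[]
1: 0xe6 (blk 28, set 0) → L1-HIT  vc=[]
2: 0xe5 (blk 28, set 0) → L1-HIT  vc=[]
3: 0x28 (blk 5, set 1) → MISS  vc=[]
4: 0xe3 (blk 28, set 0) → L1-HIT  vc=[]
5: 0xe1 (blk 28, set 0) → L1-HIT  vc=[]
6: 0xe5 (blk 28, set 0) → L1-HIT  vc=[]
7: 0x2c (blk 5, set 1) → L1-HIT  vc=[]
8: 0x27 (blk 4, set 0) → MISS  vc=[28]
9: 0x45 (blk 8, set 0) → MISS  vc=[28, 4]
10: 0x24 (blk 4, set 0) → VC-HIT  vc=[28, 8]
11: 0x24 (blk 4, set 0) → L1-HIT  vc=[28, 8]
12: 0x45 (blk 8, set 0) → VC-HIT  vc=[28, 4]
13: 0x26 (blk 4, set 0) → VC-HIT  vc=[28, 8]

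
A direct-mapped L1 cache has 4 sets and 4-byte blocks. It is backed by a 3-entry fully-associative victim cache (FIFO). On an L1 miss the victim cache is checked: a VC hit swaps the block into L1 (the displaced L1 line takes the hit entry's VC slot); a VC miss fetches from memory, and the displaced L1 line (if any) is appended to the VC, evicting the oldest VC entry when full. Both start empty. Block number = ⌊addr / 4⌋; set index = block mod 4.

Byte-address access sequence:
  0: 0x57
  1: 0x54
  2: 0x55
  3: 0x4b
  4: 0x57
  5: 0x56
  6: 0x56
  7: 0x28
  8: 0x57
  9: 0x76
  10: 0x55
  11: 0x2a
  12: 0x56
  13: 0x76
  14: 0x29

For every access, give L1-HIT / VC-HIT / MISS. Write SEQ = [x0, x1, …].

SEQ = [MISS, L1-HIT, L1-HIT, MISS, L1-HIT, L1-HIT, L1-HIT, MISS, L1-HIT, MISS, VC-HIT, L1-HIT, L1-HIT, VC-HIT, L1-HIT]

#0 0x57→b21/s1 MISS; vc=[]
#1 0x54→b21/s1 L1-HIT; vc=[]
#2 0x55→b21/s1 L1-HIT; vc=[]
#3 0x4b→b18/s2 MISS; vc=[]
#4 0x57→b21/s1 L1-HIT; vc=[]
#5 0x56→b21/s1 L1-HIT; vc=[]
#6 0x56→b21/s1 L1-HIT; vc=[]
#7 0x28→b10/s2 MISS; vc=[18]
#8 0x57→b21/s1 L1-HIT; vc=[18]
#9 0x76→b29/s1 MISS; vc=[18,21]
#10 0x55→b21/s1 VC-HIT; vc=[18,29]
#11 0x2a→b10/s2 L1-HIT; vc=[18,29]
#12 0x56→b21/s1 L1-HIT; vc=[18,29]
#13 0x76→b29/s1 VC-HIT; vc=[18,21]
#14 0x29→b10/s2 L1-HIT; vc=[18,21]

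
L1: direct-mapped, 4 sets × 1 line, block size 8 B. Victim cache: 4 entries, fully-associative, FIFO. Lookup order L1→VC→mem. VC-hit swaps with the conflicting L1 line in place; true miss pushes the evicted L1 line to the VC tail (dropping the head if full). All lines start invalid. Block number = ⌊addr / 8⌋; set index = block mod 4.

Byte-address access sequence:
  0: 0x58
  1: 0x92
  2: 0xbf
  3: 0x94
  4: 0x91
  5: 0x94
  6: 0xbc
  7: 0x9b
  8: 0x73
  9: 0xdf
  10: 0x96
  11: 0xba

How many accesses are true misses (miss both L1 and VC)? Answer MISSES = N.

0: 0x58 (blk 11, set 3) → MISS  vc=[]
1: 0x92 (blk 18, set 2) → MISS  vc=[]
2: 0xbf (blk 23, set 3) → MISS  vc=[11]
3: 0x94 (blk 18, set 2) → L1-HIT  vc=[11]
4: 0x91 (blk 18, set 2) → L1-HIT  vc=[11]
5: 0x94 (blk 18, set 2) → L1-HIT  vc=[11]
6: 0xbc (blk 23, set 3) → L1-HIT  vc=[11]
7: 0x9b (blk 19, set 3) → MISS  vc=[11, 23]
8: 0x73 (blk 14, set 2) → MISS  vc=[11, 23, 18]
9: 0xdf (blk 27, set 3) → MISS  vc=[11, 23, 18, 19]
10: 0x96 (blk 18, set 2) → VC-HIT  vc=[11, 23, 14, 19]
11: 0xba (blk 23, set 3) → VC-HIT  vc=[11, 27, 14, 19]

MISSES = 6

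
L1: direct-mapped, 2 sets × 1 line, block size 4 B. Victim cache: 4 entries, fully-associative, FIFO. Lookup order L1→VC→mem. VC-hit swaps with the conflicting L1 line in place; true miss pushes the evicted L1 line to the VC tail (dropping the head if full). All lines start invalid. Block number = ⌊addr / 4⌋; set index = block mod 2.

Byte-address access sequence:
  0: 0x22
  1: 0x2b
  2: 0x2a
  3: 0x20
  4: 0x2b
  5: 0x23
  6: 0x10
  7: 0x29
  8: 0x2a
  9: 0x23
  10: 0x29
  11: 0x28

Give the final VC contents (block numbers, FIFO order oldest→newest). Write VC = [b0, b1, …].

0: 0x22 (blk 8, set 0) → MISS  vc=[]
1: 0x2b (blk 10, set 0) → MISS  vc=[8]
2: 0x2a (blk 10, set 0) → L1-HIT  vc=[8]
3: 0x20 (blk 8, set 0) → VC-HIT  vc=[10]
4: 0x2b (blk 10, set 0) → VC-HIT  vc=[8]
5: 0x23 (blk 8, set 0) → VC-HIT  vc=[10]
6: 0x10 (blk 4, set 0) → MISS  vc=[10, 8]
7: 0x29 (blk 10, set 0) → VC-HIT  vc=[4, 8]
8: 0x2a (blk 10, set 0) → L1-HIT  vc=[4, 8]
9: 0x23 (blk 8, set 0) → VC-HIT  vc=[4, 10]
10: 0x29 (blk 10, set 0) → VC-HIT  vc=[4, 8]
11: 0x28 (blk 10, set 0) → L1-HIT  vc=[4, 8]

VC = [4, 8]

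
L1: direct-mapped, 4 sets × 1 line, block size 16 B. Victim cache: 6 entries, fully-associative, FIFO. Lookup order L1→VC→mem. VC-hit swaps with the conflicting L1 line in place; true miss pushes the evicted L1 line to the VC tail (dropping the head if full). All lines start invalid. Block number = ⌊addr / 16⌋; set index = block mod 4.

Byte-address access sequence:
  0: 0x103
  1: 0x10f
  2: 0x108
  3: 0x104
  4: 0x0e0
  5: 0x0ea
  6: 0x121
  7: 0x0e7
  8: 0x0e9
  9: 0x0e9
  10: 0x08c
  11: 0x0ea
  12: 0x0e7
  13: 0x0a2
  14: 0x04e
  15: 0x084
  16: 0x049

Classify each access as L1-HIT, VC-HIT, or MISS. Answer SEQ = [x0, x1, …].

#0 0x103→b16/s0 MISS; vc=[]
#1 0x10f→b16/s0 L1-HIT; vc=[]
#2 0x108→b16/s0 L1-HIT; vc=[]
#3 0x104→b16/s0 L1-HIT; vc=[]
#4 0xe0→b14/s2 MISS; vc=[]
#5 0xea→b14/s2 L1-HIT; vc=[]
#6 0x121→b18/s2 MISS; vc=[14]
#7 0xe7→b14/s2 VC-HIT; vc=[18]
#8 0xe9→b14/s2 L1-HIT; vc=[18]
#9 0xe9→b14/s2 L1-HIT; vc=[18]
#10 0x8c→b8/s0 MISS; vc=[18,16]
#11 0xea→b14/s2 L1-HIT; vc=[18,16]
#12 0xe7→b14/s2 L1-HIT; vc=[18,16]
#13 0xa2→b10/s2 MISS; vc=[18,16,14]
#14 0x4e→b4/s0 MISS; vc=[18,16,14,8]
#15 0x84→b8/s0 VC-HIT; vc=[18,16,14,4]
#16 0x49→b4/s0 VC-HIT; vc=[18,16,14,8]

SEQ = [MISS, L1-HIT, L1-HIT, L1-HIT, MISS, L1-HIT, MISS, VC-HIT, L1-HIT, L1-HIT, MISS, L1-HIT, L1-HIT, MISS, MISS, VC-HIT, VC-HIT]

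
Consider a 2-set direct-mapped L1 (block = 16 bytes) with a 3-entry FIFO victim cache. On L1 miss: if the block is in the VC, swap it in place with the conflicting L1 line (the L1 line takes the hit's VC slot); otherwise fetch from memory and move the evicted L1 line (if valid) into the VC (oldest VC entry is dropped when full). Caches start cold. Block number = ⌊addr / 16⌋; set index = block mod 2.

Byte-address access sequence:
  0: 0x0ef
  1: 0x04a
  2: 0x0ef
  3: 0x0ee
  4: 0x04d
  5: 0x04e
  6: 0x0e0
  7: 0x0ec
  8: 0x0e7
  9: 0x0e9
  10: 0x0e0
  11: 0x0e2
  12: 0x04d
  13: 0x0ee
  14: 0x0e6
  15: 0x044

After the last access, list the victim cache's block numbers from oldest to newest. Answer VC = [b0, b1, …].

  [0] addr=0xef blk=14 s=0: MISS | VC []
  [1] addr=0x4a blk=4 s=0: MISS | VC [14]
  [2] addr=0xef blk=14 s=0: VC-HIT | VC [4]
  [3] addr=0xee blk=14 s=0: L1-HIT | VC [4]
  [4] addr=0x4d blk=4 s=0: VC-HIT | VC [14]
  [5] addr=0x4e blk=4 s=0: L1-HIT | VC [14]
  [6] addr=0xe0 blk=14 s=0: VC-HIT | VC [4]
  [7] addr=0xec blk=14 s=0: L1-HIT | VC [4]
  [8] addr=0xe7 blk=14 s=0: L1-HIT | VC [4]
  [9] addr=0xe9 blk=14 s=0: L1-HIT | VC [4]
  [10] addr=0xe0 blk=14 s=0: L1-HIT | VC [4]
  [11] addr=0xe2 blk=14 s=0: L1-HIT | VC [4]
  [12] addr=0x4d blk=4 s=0: VC-HIT | VC [14]
  [13] addr=0xee blk=14 s=0: VC-HIT | VC [4]
  [14] addr=0xe6 blk=14 s=0: L1-HIT | VC [4]
  [15] addr=0x44 blk=4 s=0: VC-HIT | VC [14]

VC = [14]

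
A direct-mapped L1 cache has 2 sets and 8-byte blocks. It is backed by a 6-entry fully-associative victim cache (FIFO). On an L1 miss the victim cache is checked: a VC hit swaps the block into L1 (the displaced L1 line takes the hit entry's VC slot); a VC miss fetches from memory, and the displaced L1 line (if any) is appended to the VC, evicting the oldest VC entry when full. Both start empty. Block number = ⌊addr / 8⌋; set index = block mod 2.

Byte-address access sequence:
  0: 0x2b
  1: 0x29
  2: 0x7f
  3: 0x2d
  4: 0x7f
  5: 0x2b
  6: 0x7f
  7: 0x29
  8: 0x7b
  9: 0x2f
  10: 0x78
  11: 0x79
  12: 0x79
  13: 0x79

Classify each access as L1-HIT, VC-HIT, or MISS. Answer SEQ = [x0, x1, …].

0: 0x2b (blk 5, set 1) → MISS  vc=[]
1: 0x29 (blk 5, set 1) → L1-HIT  vc=[]
2: 0x7f (blk 15, set 1) → MISS  vc=[5]
3: 0x2d (blk 5, set 1) → VC-HIT  vc=[15]
4: 0x7f (blk 15, set 1) → VC-HIT  vc=[5]
5: 0x2b (blk 5, set 1) → VC-HIT  vc=[15]
6: 0x7f (blk 15, set 1) → VC-HIT  vc=[5]
7: 0x29 (blk 5, set 1) → VC-HIT  vc=[15]
8: 0x7b (blk 15, set 1) → VC-HIT  vc=[5]
9: 0x2f (blk 5, set 1) → VC-HIT  vc=[15]
10: 0x78 (blk 15, set 1) → VC-HIT  vc=[5]
11: 0x79 (blk 15, set 1) → L1-HIT  vc=[5]
12: 0x79 (blk 15, set 1) → L1-HIT  vc=[5]
13: 0x79 (blk 15, set 1) → L1-HIT  vc=[5]

SEQ = [MISS, L1-HIT, MISS, VC-HIT, VC-HIT, VC-HIT, VC-HIT, VC-HIT, VC-HIT, VC-HIT, VC-HIT, L1-HIT, L1-HIT, L1-HIT]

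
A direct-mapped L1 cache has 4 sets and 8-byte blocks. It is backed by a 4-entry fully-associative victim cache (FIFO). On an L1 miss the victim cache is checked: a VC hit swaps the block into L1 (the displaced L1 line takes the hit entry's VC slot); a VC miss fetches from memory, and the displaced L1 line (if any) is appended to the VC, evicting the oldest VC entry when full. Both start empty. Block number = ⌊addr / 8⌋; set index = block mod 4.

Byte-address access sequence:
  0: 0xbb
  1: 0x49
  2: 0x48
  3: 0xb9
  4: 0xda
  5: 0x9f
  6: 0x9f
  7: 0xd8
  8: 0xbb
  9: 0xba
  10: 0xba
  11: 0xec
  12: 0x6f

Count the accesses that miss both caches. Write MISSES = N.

MISSES = 6

#0 0xbb→b23/s3 MISS; vc=[]
#1 0x49→b9/s1 MISS; vc=[]
#2 0x48→b9/s1 L1-HIT; vc=[]
#3 0xb9→b23/s3 L1-HIT; vc=[]
#4 0xda→b27/s3 MISS; vc=[23]
#5 0x9f→b19/s3 MISS; vc=[23,27]
#6 0x9f→b19/s3 L1-HIT; vc=[23,27]
#7 0xd8→b27/s3 VC-HIT; vc=[23,19]
#8 0xbb→b23/s3 VC-HIT; vc=[27,19]
#9 0xba→b23/s3 L1-HIT; vc=[27,19]
#10 0xba→b23/s3 L1-HIT; vc=[27,19]
#11 0xec→b29/s1 MISS; vc=[27,19,9]
#12 0x6f→b13/s1 MISS; vc=[27,19,9,29]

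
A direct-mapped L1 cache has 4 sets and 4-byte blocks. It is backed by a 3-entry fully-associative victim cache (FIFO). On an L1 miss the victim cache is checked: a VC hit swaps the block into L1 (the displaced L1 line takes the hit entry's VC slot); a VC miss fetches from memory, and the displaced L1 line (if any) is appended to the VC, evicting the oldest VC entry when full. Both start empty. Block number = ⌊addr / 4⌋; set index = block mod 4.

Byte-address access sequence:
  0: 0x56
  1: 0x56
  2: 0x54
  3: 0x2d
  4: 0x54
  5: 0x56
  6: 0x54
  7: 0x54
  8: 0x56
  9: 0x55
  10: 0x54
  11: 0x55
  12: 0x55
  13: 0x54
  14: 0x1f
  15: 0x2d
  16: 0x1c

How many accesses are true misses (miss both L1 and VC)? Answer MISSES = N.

MISSES = 3

  [0] addr=0x56 blk=21 s=1: MISS | VC []
  [1] addr=0x56 blk=21 s=1: L1-HIT | VC []
  [2] addr=0x54 blk=21 s=1: L1-HIT | VC []
  [3] addr=0x2d blk=11 s=3: MISS | VC []
  [4] addr=0x54 blk=21 s=1: L1-HIT | VC []
  [5] addr=0x56 blk=21 s=1: L1-HIT | VC []
  [6] addr=0x54 blk=21 s=1: L1-HIT | VC []
  [7] addr=0x54 blk=21 s=1: L1-HIT | VC []
  [8] addr=0x56 blk=21 s=1: L1-HIT | VC []
  [9] addr=0x55 blk=21 s=1: L1-HIT | VC []
  [10] addr=0x54 blk=21 s=1: L1-HIT | VC []
  [11] addr=0x55 blk=21 s=1: L1-HIT | VC []
  [12] addr=0x55 blk=21 s=1: L1-HIT | VC []
  [13] addr=0x54 blk=21 s=1: L1-HIT | VC []
  [14] addr=0x1f blk=7 s=3: MISS | VC [11]
  [15] addr=0x2d blk=11 s=3: VC-HIT | VC [7]
  [16] addr=0x1c blk=7 s=3: VC-HIT | VC [11]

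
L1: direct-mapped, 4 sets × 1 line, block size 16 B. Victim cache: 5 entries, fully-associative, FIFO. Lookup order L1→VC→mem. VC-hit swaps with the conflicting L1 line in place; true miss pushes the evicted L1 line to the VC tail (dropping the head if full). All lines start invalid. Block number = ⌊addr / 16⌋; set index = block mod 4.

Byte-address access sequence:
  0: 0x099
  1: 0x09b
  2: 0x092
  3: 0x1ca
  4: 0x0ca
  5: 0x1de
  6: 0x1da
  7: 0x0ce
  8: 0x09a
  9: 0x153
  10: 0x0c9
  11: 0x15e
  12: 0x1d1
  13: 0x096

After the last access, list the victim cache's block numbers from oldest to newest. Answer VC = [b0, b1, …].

VC = [28, 21, 29]

#0 0x99→b9/s1 MISS; vc=[]
#1 0x9b→b9/s1 L1-HIT; vc=[]
#2 0x92→b9/s1 L1-HIT; vc=[]
#3 0x1ca→b28/s0 MISS; vc=[]
#4 0xca→b12/s0 MISS; vc=[28]
#5 0x1de→b29/s1 MISS; vc=[28,9]
#6 0x1da→b29/s1 L1-HIT; vc=[28,9]
#7 0xce→b12/s0 L1-HIT; vc=[28,9]
#8 0x9a→b9/s1 VC-HIT; vc=[28,29]
#9 0x153→b21/s1 MISS; vc=[28,29,9]
#10 0xc9→b12/s0 L1-HIT; vc=[28,29,9]
#11 0x15e→b21/s1 L1-HIT; vc=[28,29,9]
#12 0x1d1→b29/s1 VC-HIT; vc=[28,21,9]
#13 0x96→b9/s1 VC-HIT; vc=[28,21,29]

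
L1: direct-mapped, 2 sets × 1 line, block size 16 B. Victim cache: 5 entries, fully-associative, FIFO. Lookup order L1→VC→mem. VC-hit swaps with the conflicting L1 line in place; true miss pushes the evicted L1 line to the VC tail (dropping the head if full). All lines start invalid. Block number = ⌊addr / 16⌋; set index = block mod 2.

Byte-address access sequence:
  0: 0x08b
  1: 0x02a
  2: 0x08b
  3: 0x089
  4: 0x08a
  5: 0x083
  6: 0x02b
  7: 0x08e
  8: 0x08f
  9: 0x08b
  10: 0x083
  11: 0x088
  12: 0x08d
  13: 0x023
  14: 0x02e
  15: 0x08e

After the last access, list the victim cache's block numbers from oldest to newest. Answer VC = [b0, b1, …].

#0 0x8b→b8/s0 MISS; vc=[]
#1 0x2a→b2/s0 MISS; vc=[8]
#2 0x8b→b8/s0 VC-HIT; vc=[2]
#3 0x89→b8/s0 L1-HIT; vc=[2]
#4 0x8a→b8/s0 L1-HIT; vc=[2]
#5 0x83→b8/s0 L1-HIT; vc=[2]
#6 0x2b→b2/s0 VC-HIT; vc=[8]
#7 0x8e→b8/s0 VC-HIT; vc=[2]
#8 0x8f→b8/s0 L1-HIT; vc=[2]
#9 0x8b→b8/s0 L1-HIT; vc=[2]
#10 0x83→b8/s0 L1-HIT; vc=[2]
#11 0x88→b8/s0 L1-HIT; vc=[2]
#12 0x8d→b8/s0 L1-HIT; vc=[2]
#13 0x23→b2/s0 VC-HIT; vc=[8]
#14 0x2e→b2/s0 L1-HIT; vc=[8]
#15 0x8e→b8/s0 VC-HIT; vc=[2]

VC = [2]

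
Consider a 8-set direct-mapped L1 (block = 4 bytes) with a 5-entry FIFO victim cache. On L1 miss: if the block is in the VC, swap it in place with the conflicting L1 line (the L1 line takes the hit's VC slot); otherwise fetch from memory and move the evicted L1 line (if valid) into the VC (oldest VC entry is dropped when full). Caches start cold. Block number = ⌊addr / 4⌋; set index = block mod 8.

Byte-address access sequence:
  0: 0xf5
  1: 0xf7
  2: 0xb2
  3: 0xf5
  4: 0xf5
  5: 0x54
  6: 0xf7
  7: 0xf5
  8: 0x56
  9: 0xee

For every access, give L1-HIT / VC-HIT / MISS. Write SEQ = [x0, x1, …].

SEQ = [MISS, L1-HIT, MISS, L1-HIT, L1-HIT, MISS, VC-HIT, L1-HIT, VC-HIT, MISS]

  [0] addr=0xf5 blk=61 s=5: MISS | VC []
  [1] addr=0xf7 blk=61 s=5: L1-HIT | VC []
  [2] addr=0xb2 blk=44 s=4: MISS | VC []
  [3] addr=0xf5 blk=61 s=5: L1-HIT | VC []
  [4] addr=0xf5 blk=61 s=5: L1-HIT | VC []
  [5] addr=0x54 blk=21 s=5: MISS | VC [61]
  [6] addr=0xf7 blk=61 s=5: VC-HIT | VC [21]
  [7] addr=0xf5 blk=61 s=5: L1-HIT | VC [21]
  [8] addr=0x56 blk=21 s=5: VC-HIT | VC [61]
  [9] addr=0xee blk=59 s=3: MISS | VC [61]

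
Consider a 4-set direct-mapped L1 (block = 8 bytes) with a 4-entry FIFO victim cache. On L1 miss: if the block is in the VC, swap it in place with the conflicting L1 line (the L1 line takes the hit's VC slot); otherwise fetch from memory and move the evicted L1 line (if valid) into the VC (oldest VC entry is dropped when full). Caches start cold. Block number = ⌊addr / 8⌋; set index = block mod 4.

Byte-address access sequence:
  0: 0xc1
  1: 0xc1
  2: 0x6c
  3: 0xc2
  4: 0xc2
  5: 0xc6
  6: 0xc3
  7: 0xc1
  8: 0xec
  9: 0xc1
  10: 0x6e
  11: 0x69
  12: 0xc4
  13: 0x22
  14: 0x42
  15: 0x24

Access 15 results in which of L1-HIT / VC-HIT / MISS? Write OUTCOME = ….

  [0] addr=0xc1 blk=24 s=0: MISS | VC []
  [1] addr=0xc1 blk=24 s=0: L1-HIT | VC []
  [2] addr=0x6c blk=13 s=1: MISS | VC []
  [3] addr=0xc2 blk=24 s=0: L1-HIT | VC []
  [4] addr=0xc2 blk=24 s=0: L1-HIT | VC []
  [5] addr=0xc6 blk=24 s=0: L1-HIT | VC []
  [6] addr=0xc3 blk=24 s=0: L1-HIT | VC []
  [7] addr=0xc1 blk=24 s=0: L1-HIT | VC []
  [8] addr=0xec blk=29 s=1: MISS | VC [13]
  [9] addr=0xc1 blk=24 s=0: L1-HIT | VC [13]
  [10] addr=0x6e blk=13 s=1: VC-HIT | VC [29]
  [11] addr=0x69 blk=13 s=1: L1-HIT | VC [29]
  [12] addr=0xc4 blk=24 s=0: L1-HIT | VC [29]
  [13] addr=0x22 blk=4 s=0: MISS | VC [29, 24]
  [14] addr=0x42 blk=8 s=0: MISS | VC [29, 24, 4]
  [15] addr=0x24 blk=4 s=0: VC-HIT | VC [29, 24, 8]

OUTCOME = VC-HIT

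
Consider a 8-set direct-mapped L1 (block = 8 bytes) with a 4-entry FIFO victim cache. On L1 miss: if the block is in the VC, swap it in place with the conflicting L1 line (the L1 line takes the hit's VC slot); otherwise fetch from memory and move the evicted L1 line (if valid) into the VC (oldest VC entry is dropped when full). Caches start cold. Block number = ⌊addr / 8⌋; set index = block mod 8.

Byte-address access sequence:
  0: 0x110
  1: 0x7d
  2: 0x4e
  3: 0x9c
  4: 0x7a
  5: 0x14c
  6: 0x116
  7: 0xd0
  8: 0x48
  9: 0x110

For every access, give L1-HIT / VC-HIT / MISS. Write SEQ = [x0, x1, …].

SEQ = [MISS, MISS, MISS, MISS, L1-HIT, MISS, L1-HIT, MISS, VC-HIT, VC-HIT]

#0 0x110→b34/s2 MISS; vc=[]
#1 0x7d→b15/s7 MISS; vc=[]
#2 0x4e→b9/s1 MISS; vc=[]
#3 0x9c→b19/s3 MISS; vc=[]
#4 0x7a→b15/s7 L1-HIT; vc=[]
#5 0x14c→b41/s1 MISS; vc=[9]
#6 0x116→b34/s2 L1-HIT; vc=[9]
#7 0xd0→b26/s2 MISS; vc=[9,34]
#8 0x48→b9/s1 VC-HIT; vc=[41,34]
#9 0x110→b34/s2 VC-HIT; vc=[41,26]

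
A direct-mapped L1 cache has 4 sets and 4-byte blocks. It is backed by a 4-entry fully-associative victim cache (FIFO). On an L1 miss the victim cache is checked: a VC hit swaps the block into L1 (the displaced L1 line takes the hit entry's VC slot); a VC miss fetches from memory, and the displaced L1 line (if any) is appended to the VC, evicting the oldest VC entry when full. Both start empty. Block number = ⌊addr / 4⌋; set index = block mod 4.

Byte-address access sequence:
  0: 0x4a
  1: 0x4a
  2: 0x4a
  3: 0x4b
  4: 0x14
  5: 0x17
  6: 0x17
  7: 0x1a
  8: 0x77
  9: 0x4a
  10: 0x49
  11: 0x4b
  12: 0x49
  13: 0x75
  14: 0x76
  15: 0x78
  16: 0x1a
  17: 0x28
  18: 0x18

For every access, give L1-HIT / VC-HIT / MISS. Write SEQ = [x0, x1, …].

  [0] addr=0x4a blk=18 s=2: MISS | VC []
  [1] addr=0x4a blk=18 s=2: L1-HIT | VC []
  [2] addr=0x4a blk=18 s=2: L1-HIT | VC []
  [3] addr=0x4b blk=18 s=2: L1-HIT | VC []
  [4] addr=0x14 blk=5 s=1: MISS | VC []
  [5] addr=0x17 blk=5 s=1: L1-HIT | VC []
  [6] addr=0x17 blk=5 s=1: L1-HIT | VC []
  [7] addr=0x1a blk=6 s=2: MISS | VC [18]
  [8] addr=0x77 blk=29 s=1: MISS | VC [18, 5]
  [9] addr=0x4a blk=18 s=2: VC-HIT | VC [6, 5]
  [10] addr=0x49 blk=18 s=2: L1-HIT | VC [6, 5]
  [11] addr=0x4b blk=18 s=2: L1-HIT | VC [6, 5]
  [12] addr=0x49 blk=18 s=2: L1-HIT | VC [6, 5]
  [13] addr=0x75 blk=29 s=1: L1-HIT | VC [6, 5]
  [14] addr=0x76 blk=29 s=1: L1-HIT | VC [6, 5]
  [15] addr=0x78 blk=30 s=2: MISS | VC [6, 5, 18]
  [16] addr=0x1a blk=6 s=2: VC-HIT | VC [30, 5, 18]
  [17] addr=0x28 blk=10 s=2: MISS | VC [30, 5, 18, 6]
  [18] addr=0x18 blk=6 s=2: VC-HIT | VC [30, 5, 18, 10]

SEQ = [MISS, L1-HIT, L1-HIT, L1-HIT, MISS, L1-HIT, L1-HIT, MISS, MISS, VC-HIT, L1-HIT, L1-HIT, L1-HIT, L1-HIT, L1-HIT, MISS, VC-HIT, MISS, VC-HIT]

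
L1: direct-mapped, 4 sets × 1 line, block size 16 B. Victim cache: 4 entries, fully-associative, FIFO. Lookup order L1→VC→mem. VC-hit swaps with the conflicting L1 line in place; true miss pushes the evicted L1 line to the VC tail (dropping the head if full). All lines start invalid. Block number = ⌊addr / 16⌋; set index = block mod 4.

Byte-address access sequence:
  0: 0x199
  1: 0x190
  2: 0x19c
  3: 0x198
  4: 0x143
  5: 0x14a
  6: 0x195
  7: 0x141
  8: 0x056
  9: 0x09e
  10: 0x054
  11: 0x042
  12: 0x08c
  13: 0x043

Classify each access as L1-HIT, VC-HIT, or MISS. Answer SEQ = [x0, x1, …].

0: 0x199 (blk 25, set 1) → MISS  vc=[]
1: 0x190 (blk 25, set 1) → L1-HIT  vc=[]
2: 0x19c (blk 25, set 1) → L1-HIT  vc=[]
3: 0x198 (blk 25, set 1) → L1-HIT  vc=[]
4: 0x143 (blk 20, set 0) → MISS  vc=[]
5: 0x14a (blk 20, set 0) → L1-HIT  vc=[]
6: 0x195 (blk 25, set 1) → L1-HIT  vc=[]
7: 0x141 (blk 20, set 0) → L1-HIT  vc=[]
8: 0x56 (blk 5, set 1) → MISS  vc=[25]
9: 0x9e (blk 9, set 1) → MISS  vc=[25, 5]
10: 0x54 (blk 5, set 1) → VC-HIT  vc=[25, 9]
11: 0x42 (blk 4, set 0) → MISS  vc=[25, 9, 20]
12: 0x8c (blk 8, set 0) → MISS  vc=[25, 9, 20, 4]
13: 0x43 (blk 4, set 0) → VC-HIT  vc=[25, 9, 20, 8]

SEQ = [MISS, L1-HIT, L1-HIT, L1-HIT, MISS, L1-HIT, L1-HIT, L1-HIT, MISS, MISS, VC-HIT, MISS, MISS, VC-HIT]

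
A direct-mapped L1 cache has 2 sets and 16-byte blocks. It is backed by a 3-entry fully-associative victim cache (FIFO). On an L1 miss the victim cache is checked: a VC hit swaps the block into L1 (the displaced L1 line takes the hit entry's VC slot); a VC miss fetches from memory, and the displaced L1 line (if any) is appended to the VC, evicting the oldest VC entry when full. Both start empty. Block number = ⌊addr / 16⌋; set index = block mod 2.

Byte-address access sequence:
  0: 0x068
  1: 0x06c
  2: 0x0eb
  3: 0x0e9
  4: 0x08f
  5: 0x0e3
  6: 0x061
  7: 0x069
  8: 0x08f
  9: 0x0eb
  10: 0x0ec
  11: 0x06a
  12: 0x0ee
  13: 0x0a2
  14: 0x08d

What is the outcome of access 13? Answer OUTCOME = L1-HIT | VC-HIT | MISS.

#0 0x68→b6/s0 MISS; vc=[]
#1 0x6c→b6/s0 L1-HIT; vc=[]
#2 0xeb→b14/s0 MISS; vc=[6]
#3 0xe9→b14/s0 L1-HIT; vc=[6]
#4 0x8f→b8/s0 MISS; vc=[6,14]
#5 0xe3→b14/s0 VC-HIT; vc=[6,8]
#6 0x61→b6/s0 VC-HIT; vc=[14,8]
#7 0x69→b6/s0 L1-HIT; vc=[14,8]
#8 0x8f→b8/s0 VC-HIT; vc=[14,6]
#9 0xeb→b14/s0 VC-HIT; vc=[8,6]
#10 0xec→b14/s0 L1-HIT; vc=[8,6]
#11 0x6a→b6/s0 VC-HIT; vc=[8,14]
#12 0xee→b14/s0 VC-HIT; vc=[8,6]
#13 0xa2→b10/s0 MISS; vc=[8,6,14]
#14 0x8d→b8/s0 VC-HIT; vc=[10,6,14]

OUTCOME = MISS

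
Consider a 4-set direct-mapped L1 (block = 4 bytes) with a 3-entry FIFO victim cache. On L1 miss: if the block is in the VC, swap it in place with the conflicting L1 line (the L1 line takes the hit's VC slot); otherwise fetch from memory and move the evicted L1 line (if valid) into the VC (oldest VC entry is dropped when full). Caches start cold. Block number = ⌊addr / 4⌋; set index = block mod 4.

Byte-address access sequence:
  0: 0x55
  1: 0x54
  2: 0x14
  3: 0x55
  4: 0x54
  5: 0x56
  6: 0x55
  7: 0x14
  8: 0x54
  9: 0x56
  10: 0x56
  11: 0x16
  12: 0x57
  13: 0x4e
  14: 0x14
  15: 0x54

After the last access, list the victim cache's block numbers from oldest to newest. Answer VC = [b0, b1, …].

VC = [5]

0: 0x55 (blk 21, set 1) → MISS  vc=[]
1: 0x54 (blk 21, set 1) → L1-HIT  vc=[]
2: 0x14 (blk 5, set 1) → MISS  vc=[21]
3: 0x55 (blk 21, set 1) → VC-HIT  vc=[5]
4: 0x54 (blk 21, set 1) → L1-HIT  vc=[5]
5: 0x56 (blk 21, set 1) → L1-HIT  vc=[5]
6: 0x55 (blk 21, set 1) → L1-HIT  vc=[5]
7: 0x14 (blk 5, set 1) → VC-HIT  vc=[21]
8: 0x54 (blk 21, set 1) → VC-HIT  vc=[5]
9: 0x56 (blk 21, set 1) → L1-HIT  vc=[5]
10: 0x56 (blk 21, set 1) → L1-HIT  vc=[5]
11: 0x16 (blk 5, set 1) → VC-HIT  vc=[21]
12: 0x57 (blk 21, set 1) → VC-HIT  vc=[5]
13: 0x4e (blk 19, set 3) → MISS  vc=[5]
14: 0x14 (blk 5, set 1) → VC-HIT  vc=[21]
15: 0x54 (blk 21, set 1) → VC-HIT  vc=[5]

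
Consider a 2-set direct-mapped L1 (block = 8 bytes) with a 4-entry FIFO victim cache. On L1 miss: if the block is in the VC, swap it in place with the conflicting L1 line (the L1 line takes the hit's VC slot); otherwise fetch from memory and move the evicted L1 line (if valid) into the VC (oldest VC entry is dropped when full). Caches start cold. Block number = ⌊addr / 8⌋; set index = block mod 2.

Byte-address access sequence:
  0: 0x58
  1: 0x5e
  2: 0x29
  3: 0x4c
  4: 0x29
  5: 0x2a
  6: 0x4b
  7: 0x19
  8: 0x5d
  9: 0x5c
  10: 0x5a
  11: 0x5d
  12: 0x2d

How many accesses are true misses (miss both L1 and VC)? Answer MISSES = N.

#0 0x58→b11/s1 MISS; vc=[]
#1 0x5e→b11/s1 L1-HIT; vc=[]
#2 0x29→b5/s1 MISS; vc=[11]
#3 0x4c→b9/s1 MISS; vc=[11,5]
#4 0x29→b5/s1 VC-HIT; vc=[11,9]
#5 0x2a→b5/s1 L1-HIT; vc=[11,9]
#6 0x4b→b9/s1 VC-HIT; vc=[11,5]
#7 0x19→b3/s1 MISS; vc=[11,5,9]
#8 0x5d→b11/s1 VC-HIT; vc=[3,5,9]
#9 0x5c→b11/s1 L1-HIT; vc=[3,5,9]
#10 0x5a→b11/s1 L1-HIT; vc=[3,5,9]
#11 0x5d→b11/s1 L1-HIT; vc=[3,5,9]
#12 0x2d→b5/s1 VC-HIT; vc=[3,11,9]

MISSES = 4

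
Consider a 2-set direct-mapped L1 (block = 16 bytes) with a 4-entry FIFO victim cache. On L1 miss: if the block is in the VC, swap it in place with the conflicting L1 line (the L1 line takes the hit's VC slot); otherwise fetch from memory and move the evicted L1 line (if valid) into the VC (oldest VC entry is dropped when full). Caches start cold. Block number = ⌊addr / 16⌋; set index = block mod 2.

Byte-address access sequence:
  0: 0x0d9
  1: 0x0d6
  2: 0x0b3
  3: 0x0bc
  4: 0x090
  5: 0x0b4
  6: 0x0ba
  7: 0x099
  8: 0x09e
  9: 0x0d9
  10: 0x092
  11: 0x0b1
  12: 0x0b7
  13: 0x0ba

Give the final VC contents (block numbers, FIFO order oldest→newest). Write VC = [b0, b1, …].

VC = [13, 9]

  [0] addr=0xd9 blk=13 s=1: MISS | VC []
  [1] addr=0xd6 blk=13 s=1: L1-HIT | VC []
  [2] addr=0xb3 blk=11 s=1: MISS | VC [13]
  [3] addr=0xbc blk=11 s=1: L1-HIT | VC [13]
  [4] addr=0x90 blk=9 s=1: MISS | VC [13, 11]
  [5] addr=0xb4 blk=11 s=1: VC-HIT | VC [13, 9]
  [6] addr=0xba blk=11 s=1: L1-HIT | VC [13, 9]
  [7] addr=0x99 blk=9 s=1: VC-HIT | VC [13, 11]
  [8] addr=0x9e blk=9 s=1: L1-HIT | VC [13, 11]
  [9] addr=0xd9 blk=13 s=1: VC-HIT | VC [9, 11]
  [10] addr=0x92 blk=9 s=1: VC-HIT | VC [13, 11]
  [11] addr=0xb1 blk=11 s=1: VC-HIT | VC [13, 9]
  [12] addr=0xb7 blk=11 s=1: L1-HIT | VC [13, 9]
  [13] addr=0xba blk=11 s=1: L1-HIT | VC [13, 9]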